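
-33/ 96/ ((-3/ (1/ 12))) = 11/ 1152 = 0.01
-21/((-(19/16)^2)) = 5376/361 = 14.89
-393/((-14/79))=31047/14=2217.64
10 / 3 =3.33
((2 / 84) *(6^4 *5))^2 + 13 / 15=23804.95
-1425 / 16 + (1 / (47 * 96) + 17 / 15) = -1983677 / 22560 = -87.93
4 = 4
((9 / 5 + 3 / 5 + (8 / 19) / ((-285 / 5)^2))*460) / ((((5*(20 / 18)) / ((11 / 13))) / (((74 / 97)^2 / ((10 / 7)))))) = 7184391812752 / 104871537875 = 68.51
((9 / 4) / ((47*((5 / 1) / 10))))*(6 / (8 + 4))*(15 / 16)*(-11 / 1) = -1485 / 3008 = -0.49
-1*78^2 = -6084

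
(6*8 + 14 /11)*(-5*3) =-8130 /11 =-739.09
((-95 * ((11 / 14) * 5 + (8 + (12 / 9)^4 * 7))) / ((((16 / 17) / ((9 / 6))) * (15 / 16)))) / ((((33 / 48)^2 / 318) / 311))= -1150688082.75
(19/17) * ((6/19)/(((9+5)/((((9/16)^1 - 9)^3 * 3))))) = -22143375/487424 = -45.43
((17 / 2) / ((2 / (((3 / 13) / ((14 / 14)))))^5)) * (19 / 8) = 78489 / 190102016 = 0.00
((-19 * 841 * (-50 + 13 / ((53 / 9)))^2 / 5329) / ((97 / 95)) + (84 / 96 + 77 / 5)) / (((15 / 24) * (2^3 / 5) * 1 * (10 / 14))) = -2720486647816931 / 290401723400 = -9368.01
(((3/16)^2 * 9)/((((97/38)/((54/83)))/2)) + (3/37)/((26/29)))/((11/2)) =31193985/681565456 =0.05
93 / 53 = 1.75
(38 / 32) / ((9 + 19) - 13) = 19 / 240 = 0.08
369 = 369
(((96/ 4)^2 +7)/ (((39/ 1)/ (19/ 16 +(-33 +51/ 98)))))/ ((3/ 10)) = -71513695/ 45864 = -1559.26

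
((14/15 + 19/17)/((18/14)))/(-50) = -3661/114750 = -0.03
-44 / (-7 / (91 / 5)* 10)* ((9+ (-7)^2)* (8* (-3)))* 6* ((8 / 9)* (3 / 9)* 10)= -4246528 / 15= -283101.87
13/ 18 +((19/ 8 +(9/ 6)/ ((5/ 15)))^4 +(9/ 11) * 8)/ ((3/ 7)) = 2120280391/ 405504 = 5228.75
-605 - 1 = -606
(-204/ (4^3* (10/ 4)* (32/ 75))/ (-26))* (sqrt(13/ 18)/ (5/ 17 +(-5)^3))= -867* sqrt(26)/ 5644288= -0.00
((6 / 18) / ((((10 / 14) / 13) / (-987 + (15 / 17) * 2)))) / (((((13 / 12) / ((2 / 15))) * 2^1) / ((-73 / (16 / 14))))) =19970391 / 850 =23494.58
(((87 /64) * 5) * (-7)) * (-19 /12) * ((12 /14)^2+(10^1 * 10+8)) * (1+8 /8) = 917415 /56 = 16382.41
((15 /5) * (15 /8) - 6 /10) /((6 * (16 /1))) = 67 /1280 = 0.05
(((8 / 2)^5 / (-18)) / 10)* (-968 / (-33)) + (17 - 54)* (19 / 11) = -342713 / 1485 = -230.78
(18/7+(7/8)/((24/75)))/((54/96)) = 2377/252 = 9.43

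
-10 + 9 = -1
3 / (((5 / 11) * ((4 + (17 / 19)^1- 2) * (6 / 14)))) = 133 / 25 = 5.32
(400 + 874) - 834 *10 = -7066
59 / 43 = 1.37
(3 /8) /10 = 3 /80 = 0.04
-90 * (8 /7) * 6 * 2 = -8640 /7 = -1234.29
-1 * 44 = -44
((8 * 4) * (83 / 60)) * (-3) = -664 / 5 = -132.80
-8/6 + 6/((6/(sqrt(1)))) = -1/3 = -0.33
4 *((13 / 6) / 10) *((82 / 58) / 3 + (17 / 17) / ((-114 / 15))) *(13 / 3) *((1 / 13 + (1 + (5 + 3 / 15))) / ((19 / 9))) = 992732 / 261725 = 3.79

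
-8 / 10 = -4 / 5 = -0.80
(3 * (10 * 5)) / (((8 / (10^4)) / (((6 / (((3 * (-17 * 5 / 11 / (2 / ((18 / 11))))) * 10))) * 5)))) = -1512500 / 51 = -29656.86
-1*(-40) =40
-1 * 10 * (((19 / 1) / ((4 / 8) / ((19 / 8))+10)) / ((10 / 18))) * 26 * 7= -591318 / 97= -6096.06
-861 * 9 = -7749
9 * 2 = 18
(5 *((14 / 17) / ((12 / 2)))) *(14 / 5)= 98 / 51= 1.92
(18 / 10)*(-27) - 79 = -127.60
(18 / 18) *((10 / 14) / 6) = 5 / 42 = 0.12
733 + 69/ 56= 41117/ 56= 734.23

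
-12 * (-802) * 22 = 211728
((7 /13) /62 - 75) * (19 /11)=-1148417 /8866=-129.53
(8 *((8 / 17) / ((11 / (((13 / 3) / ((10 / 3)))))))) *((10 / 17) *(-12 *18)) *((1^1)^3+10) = -179712 / 289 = -621.84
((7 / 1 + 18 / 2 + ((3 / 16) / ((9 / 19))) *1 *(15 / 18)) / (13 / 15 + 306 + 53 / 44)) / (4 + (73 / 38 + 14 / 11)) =54060985 / 7336851468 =0.01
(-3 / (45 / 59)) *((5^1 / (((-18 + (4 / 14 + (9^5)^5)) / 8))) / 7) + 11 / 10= 165834435156817948005918707 / 150758577415289043641748570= 1.10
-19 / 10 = -1.90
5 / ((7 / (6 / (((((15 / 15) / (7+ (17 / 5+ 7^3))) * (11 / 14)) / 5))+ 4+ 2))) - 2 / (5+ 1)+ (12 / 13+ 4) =28970113 / 3003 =9647.06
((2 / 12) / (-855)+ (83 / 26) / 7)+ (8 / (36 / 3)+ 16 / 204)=4765424 / 3968055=1.20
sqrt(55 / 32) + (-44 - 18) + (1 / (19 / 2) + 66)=sqrt(110) / 8 + 78 / 19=5.42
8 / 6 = 4 / 3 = 1.33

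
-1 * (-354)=354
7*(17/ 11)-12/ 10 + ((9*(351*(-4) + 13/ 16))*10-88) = -55600713/ 440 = -126365.26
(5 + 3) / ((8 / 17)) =17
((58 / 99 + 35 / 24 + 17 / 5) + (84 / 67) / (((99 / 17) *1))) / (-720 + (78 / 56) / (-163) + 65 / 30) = -1713294793 / 217312358010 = -0.01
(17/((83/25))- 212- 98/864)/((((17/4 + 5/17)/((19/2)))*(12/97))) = -232536770809/66477024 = -3498.00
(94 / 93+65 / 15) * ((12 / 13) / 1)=1988 / 403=4.93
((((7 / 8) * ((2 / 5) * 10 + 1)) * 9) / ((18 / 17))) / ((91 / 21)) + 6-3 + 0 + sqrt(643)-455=-92231 / 208 + sqrt(643)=-418.06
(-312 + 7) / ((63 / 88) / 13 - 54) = 348920 / 61713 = 5.65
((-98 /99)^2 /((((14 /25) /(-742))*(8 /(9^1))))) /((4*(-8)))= 3181325 /69696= 45.65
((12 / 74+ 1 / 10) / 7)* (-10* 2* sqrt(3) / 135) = -194* sqrt(3) / 34965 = -0.01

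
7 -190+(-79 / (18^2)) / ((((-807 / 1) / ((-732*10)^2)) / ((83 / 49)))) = 9694311479 / 355887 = 27239.86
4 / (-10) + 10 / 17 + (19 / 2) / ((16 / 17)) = 27967 / 2720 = 10.28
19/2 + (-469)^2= 439941/2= 219970.50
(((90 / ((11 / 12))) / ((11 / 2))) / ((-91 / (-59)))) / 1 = 127440 / 11011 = 11.57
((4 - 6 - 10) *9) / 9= -12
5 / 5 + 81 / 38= 119 / 38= 3.13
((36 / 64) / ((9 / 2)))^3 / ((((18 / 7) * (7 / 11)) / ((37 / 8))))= 407 / 73728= 0.01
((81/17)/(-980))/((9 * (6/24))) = -9/4165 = -0.00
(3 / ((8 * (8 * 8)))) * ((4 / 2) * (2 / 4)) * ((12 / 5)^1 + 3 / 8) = 333 / 20480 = 0.02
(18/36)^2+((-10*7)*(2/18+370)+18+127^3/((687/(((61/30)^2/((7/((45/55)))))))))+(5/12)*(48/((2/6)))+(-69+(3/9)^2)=-21563000197/881650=-24457.55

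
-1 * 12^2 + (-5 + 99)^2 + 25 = 8717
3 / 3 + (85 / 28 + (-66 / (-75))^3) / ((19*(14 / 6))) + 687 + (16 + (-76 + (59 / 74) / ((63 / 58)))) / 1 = 12184250080231 / 19376437500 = 628.82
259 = 259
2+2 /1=4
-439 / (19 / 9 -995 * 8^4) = 3951 / 36679661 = 0.00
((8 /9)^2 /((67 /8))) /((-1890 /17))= -4352 /5128515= -0.00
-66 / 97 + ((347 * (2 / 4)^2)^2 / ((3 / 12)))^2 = 1406337745201 / 1552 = 906145454.38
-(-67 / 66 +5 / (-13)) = 1.40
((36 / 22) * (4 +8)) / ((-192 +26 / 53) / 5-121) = -11448 / 92873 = -0.12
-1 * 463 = -463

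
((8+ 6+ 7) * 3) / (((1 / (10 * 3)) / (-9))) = -17010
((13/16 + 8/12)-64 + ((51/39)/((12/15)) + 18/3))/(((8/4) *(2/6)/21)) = -719229/416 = -1728.92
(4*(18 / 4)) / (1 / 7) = 126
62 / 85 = 0.73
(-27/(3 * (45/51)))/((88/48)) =-306/55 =-5.56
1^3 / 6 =1 / 6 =0.17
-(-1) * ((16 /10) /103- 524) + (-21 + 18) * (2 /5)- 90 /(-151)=-8158924 /15553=-524.59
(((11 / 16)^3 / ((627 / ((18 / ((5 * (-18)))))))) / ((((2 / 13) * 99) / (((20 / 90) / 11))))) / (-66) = 13 / 6240706560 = 0.00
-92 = -92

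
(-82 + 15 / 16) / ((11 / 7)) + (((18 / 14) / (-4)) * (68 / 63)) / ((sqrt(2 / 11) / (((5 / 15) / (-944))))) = -9079 / 176 + 17 * sqrt(22) / 277536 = -51.58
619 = 619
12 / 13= 0.92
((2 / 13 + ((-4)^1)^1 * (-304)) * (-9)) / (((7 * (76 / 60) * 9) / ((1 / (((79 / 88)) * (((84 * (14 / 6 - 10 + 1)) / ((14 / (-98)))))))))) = -0.04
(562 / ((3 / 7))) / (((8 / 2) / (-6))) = -1967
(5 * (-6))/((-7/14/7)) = 420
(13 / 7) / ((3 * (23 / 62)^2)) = 49972 / 11109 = 4.50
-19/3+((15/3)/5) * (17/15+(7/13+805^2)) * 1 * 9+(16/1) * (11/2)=1137302734/195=5832321.71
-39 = -39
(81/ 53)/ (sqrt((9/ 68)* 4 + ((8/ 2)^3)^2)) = 81* sqrt(1183897)/ 3690973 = 0.02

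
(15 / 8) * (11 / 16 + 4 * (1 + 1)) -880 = -863.71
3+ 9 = 12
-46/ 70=-23/ 35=-0.66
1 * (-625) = -625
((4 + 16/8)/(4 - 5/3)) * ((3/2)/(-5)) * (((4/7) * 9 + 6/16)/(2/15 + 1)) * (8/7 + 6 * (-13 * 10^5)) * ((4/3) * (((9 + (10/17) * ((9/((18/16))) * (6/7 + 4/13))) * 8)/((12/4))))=13606917077512224/9020557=1508434243.86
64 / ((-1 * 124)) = -16 / 31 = -0.52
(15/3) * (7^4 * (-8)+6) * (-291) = 27938910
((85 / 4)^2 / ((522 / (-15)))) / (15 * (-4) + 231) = -36125 / 476064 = -0.08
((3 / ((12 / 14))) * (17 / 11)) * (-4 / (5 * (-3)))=238 / 165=1.44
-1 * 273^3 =-20346417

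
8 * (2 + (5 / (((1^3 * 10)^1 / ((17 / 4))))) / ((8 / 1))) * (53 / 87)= 265 / 24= 11.04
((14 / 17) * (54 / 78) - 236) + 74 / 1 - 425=-129601 / 221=-586.43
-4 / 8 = -1 / 2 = -0.50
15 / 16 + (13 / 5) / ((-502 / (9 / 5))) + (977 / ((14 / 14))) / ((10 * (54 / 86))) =424306543 / 2710800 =156.52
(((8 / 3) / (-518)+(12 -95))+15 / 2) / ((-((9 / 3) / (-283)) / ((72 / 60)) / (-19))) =126182059 / 777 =162396.47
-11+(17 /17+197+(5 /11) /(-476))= 979127 /5236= 187.00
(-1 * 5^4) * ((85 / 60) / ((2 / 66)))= -116875 / 4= -29218.75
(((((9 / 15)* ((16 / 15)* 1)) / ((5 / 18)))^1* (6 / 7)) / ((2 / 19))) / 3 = 5472 / 875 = 6.25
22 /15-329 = -4913 /15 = -327.53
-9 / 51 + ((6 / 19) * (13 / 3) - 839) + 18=-819.81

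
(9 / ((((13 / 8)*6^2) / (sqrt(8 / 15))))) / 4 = sqrt(30) / 195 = 0.03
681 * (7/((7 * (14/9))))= 6129/14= 437.79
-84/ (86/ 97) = -4074/ 43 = -94.74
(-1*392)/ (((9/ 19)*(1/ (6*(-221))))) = 3292016/ 3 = 1097338.67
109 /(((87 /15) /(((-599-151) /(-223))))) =408750 /6467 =63.21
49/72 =0.68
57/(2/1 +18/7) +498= 16335/32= 510.47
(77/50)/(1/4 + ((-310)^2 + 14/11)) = 1694/105711675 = 0.00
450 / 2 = 225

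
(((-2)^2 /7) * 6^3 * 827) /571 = 714528 /3997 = 178.77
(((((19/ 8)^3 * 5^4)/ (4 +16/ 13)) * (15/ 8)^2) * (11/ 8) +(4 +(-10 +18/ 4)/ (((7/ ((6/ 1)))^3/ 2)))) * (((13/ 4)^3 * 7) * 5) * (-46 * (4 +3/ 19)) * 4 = -943939505529614659715/ 132766498816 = -7109771771.85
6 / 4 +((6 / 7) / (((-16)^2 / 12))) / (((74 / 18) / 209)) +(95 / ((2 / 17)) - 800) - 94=-687551 / 8288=-82.96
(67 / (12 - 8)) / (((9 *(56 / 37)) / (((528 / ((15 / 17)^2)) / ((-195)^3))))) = -7880741 / 70070568750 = -0.00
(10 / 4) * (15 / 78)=25 / 52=0.48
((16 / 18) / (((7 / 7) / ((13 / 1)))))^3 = 1124864 / 729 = 1543.02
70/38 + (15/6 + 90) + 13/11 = 39929/418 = 95.52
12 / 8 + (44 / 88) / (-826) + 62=104901 / 1652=63.50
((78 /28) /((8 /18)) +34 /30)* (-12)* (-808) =2511668 /35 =71761.94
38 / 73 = 0.52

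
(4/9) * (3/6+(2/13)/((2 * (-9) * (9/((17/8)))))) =4195/18954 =0.22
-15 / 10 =-3 / 2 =-1.50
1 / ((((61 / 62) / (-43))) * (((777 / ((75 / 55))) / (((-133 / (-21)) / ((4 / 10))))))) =-633175 / 521367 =-1.21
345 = 345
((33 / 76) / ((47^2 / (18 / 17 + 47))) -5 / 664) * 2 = 47789 / 12467596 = 0.00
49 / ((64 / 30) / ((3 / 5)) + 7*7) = 441 / 473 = 0.93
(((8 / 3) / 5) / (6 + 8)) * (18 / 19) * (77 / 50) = 132 / 2375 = 0.06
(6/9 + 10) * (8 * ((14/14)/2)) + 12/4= 137/3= 45.67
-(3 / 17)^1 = -3 / 17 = -0.18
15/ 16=0.94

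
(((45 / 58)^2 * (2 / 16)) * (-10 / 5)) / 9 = -225 / 13456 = -0.02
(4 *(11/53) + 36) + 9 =2429/53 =45.83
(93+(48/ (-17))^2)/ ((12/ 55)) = 534985/ 1156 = 462.79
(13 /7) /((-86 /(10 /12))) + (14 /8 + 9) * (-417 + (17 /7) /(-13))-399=-32760371 /6708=-4883.78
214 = 214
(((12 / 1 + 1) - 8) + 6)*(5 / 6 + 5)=385 / 6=64.17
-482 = -482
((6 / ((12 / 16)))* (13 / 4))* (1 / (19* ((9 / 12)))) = 104 / 57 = 1.82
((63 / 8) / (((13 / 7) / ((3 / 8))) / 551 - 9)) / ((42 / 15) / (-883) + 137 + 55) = -33878061 / 7426267984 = -0.00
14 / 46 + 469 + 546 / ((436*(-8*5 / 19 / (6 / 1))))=46703937 / 100280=465.74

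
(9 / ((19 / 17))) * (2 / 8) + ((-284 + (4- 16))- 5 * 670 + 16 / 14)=-1937993 / 532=-3642.84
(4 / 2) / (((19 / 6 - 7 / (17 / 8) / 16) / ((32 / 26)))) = 1632 / 1963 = 0.83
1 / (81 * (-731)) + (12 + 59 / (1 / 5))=18177776 / 59211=307.00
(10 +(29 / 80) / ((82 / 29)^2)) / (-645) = -5403589 / 346958400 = -0.02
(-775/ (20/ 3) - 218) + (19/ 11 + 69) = -11595/ 44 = -263.52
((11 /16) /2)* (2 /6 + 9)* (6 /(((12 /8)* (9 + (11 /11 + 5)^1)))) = 77 /90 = 0.86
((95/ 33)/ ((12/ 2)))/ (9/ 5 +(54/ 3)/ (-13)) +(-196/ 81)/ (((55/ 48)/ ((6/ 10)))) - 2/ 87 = -523201/ 3875850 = -0.13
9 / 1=9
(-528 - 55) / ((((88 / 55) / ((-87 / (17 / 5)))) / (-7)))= -65265.99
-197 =-197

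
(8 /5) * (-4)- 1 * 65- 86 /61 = -22207 /305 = -72.81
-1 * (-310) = 310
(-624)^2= 389376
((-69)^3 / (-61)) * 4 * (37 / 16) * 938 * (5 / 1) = 28503083385 / 122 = 233631831.02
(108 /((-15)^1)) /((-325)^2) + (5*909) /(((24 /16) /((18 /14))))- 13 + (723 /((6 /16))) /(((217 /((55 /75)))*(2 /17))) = 1353954355939 /343809375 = 3938.10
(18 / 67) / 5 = 18 / 335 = 0.05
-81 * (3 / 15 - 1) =324 / 5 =64.80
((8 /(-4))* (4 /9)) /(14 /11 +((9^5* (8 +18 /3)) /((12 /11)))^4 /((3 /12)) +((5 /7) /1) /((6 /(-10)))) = -2464 /3656464027853491893291534201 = -0.00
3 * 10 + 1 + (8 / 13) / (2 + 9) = 4441 / 143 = 31.06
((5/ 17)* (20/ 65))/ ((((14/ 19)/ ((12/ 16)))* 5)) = 57/ 3094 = 0.02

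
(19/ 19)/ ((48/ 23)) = 23/ 48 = 0.48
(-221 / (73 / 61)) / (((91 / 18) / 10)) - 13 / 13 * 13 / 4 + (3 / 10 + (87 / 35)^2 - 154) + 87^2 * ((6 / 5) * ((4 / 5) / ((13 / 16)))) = 39186437497 / 4650100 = 8427.01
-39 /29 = -1.34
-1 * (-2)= 2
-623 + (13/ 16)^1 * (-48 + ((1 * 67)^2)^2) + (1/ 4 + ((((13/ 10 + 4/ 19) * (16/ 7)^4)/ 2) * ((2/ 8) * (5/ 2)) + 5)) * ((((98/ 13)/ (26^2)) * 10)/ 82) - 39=3138264352346327/ 191683856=16372084.84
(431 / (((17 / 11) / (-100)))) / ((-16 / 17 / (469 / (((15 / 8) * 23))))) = 22235290 / 69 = 322250.58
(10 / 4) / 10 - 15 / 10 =-5 / 4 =-1.25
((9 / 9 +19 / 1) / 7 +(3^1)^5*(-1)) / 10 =-1681 / 70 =-24.01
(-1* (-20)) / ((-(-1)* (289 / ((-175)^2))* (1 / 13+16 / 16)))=568750 / 289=1967.99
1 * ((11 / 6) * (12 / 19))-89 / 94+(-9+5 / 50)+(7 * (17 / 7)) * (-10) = -797846 / 4465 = -178.69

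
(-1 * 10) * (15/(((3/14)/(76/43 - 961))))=28872900/43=671462.79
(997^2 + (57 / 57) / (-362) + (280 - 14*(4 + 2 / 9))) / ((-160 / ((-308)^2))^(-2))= 161960048450 / 57264303789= 2.83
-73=-73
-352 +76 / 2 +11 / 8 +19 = -293.62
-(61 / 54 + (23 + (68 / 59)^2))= -4785439 / 187974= -25.46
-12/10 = -6/5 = -1.20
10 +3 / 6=21 / 2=10.50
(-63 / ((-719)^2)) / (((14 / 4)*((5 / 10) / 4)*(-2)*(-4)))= -18 / 516961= -0.00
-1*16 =-16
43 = 43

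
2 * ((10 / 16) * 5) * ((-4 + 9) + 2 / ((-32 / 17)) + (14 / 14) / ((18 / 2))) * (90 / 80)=14575 / 512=28.47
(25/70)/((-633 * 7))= -5/62034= -0.00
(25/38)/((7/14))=25/19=1.32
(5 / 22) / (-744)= -5 / 16368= -0.00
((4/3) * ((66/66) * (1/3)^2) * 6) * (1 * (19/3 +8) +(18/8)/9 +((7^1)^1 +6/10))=2662/135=19.72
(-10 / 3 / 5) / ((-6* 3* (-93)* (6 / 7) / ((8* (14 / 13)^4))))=-1075648 / 215150013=-0.00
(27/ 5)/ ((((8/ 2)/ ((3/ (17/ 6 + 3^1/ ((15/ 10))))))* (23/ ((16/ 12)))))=162/ 3335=0.05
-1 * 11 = -11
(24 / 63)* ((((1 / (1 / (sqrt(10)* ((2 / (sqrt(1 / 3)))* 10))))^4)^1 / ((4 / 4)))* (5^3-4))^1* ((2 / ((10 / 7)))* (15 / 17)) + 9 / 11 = 1533312000153 / 187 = 8199529412.58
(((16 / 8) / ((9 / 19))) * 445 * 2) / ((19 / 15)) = 2966.67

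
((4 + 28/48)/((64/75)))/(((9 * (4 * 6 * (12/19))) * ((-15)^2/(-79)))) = -82555/5971968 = -0.01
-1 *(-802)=802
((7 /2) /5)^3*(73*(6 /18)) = 25039 /3000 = 8.35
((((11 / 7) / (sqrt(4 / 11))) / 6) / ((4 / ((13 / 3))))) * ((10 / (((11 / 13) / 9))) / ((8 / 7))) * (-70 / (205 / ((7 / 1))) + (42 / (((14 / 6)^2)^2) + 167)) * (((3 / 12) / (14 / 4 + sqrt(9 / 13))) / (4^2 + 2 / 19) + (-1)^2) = -37485743815 * sqrt(143) / 55173761664 + 729079960796785 * sqrt(11) / 331042569984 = 7296.33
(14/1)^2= 196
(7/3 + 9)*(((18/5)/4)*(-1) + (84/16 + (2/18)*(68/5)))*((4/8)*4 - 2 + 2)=3587/27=132.85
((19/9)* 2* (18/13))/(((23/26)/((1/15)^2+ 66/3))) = 752552/5175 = 145.42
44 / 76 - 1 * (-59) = 1132 / 19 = 59.58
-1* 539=-539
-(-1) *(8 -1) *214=1498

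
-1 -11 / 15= -26 / 15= -1.73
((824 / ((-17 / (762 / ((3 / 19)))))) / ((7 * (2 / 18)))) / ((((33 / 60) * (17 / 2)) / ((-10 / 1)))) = 14315846400 / 22253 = 643322.09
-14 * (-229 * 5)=16030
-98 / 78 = -49 / 39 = -1.26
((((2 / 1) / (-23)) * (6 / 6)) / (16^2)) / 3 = -1 / 8832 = -0.00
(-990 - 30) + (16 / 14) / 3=-21412 / 21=-1019.62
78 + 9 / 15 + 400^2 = 800393 / 5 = 160078.60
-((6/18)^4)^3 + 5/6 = 885733/1062882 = 0.83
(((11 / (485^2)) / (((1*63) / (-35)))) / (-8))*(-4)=-11 / 846810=-0.00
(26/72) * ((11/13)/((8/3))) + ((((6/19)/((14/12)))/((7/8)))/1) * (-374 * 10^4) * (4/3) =-137871349759/89376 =-1542599.24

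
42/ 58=21/ 29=0.72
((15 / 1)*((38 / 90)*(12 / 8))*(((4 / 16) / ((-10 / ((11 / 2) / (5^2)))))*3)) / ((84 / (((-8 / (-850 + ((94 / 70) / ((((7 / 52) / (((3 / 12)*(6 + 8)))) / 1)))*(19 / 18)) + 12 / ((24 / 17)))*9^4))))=-5977873626813 / 57375584000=-104.19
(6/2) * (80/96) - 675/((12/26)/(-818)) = 2392655/2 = 1196327.50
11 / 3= 3.67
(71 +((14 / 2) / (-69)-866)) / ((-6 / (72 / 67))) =219448 / 1541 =142.41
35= 35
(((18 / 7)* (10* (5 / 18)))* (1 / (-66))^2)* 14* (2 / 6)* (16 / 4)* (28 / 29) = 2800 / 94743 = 0.03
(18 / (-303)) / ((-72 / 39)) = 13 / 404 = 0.03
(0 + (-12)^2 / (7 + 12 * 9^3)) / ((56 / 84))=216 / 8755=0.02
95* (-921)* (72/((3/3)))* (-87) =548068680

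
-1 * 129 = -129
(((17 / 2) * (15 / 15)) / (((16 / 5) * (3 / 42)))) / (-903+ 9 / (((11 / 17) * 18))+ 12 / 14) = -45815 / 1110488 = -0.04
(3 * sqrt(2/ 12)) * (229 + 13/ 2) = 471 * sqrt(6)/ 4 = 288.43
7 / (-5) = -1.40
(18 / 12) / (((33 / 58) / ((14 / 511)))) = 58 / 803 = 0.07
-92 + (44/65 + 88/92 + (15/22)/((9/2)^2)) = -40109156/444015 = -90.33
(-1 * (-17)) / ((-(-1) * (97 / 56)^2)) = 53312 / 9409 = 5.67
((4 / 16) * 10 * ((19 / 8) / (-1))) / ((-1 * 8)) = 95 / 128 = 0.74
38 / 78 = 19 / 39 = 0.49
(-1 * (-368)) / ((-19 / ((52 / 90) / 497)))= -9568 / 424935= -0.02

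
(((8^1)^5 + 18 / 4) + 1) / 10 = 65547 / 20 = 3277.35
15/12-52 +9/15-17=-67.15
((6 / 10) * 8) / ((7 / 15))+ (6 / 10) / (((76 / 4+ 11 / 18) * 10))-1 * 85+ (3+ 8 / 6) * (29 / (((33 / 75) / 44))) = 2315071642 / 185325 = 12491.96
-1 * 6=-6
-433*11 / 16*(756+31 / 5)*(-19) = 344884067 / 80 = 4311050.84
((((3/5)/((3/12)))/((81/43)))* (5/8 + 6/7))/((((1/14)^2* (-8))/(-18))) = 832.77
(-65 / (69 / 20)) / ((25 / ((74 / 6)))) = -1924 / 207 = -9.29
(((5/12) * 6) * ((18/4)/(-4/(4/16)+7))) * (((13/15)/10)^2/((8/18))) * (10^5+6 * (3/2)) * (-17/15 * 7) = 2011280999/120000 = 16760.67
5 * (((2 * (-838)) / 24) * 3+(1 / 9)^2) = -169685 / 162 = -1047.44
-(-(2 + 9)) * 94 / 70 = 517 / 35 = 14.77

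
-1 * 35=-35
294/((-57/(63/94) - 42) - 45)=-6174/3613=-1.71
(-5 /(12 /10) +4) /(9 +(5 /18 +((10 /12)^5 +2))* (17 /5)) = -6480 /704149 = -0.01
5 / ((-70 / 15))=-15 / 14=-1.07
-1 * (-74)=74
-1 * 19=-19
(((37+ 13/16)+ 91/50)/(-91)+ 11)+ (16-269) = -8824653/36400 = -242.44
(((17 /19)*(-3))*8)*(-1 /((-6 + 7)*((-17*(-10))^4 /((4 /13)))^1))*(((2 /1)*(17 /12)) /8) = 1 /356915000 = 0.00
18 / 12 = 1.50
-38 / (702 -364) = -19 / 169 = -0.11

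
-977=-977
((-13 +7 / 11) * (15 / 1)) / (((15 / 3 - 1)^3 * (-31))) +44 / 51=133037 / 139128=0.96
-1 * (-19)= 19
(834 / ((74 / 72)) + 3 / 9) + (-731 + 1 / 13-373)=-421544 / 1443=-292.13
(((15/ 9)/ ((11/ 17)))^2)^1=7225/ 1089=6.63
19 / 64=0.30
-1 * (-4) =4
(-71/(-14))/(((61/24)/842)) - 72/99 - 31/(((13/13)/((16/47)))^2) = 17386892480/10375673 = 1675.74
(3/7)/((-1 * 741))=-1/1729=-0.00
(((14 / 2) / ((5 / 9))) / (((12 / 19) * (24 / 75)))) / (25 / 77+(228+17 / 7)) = 153615 / 568576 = 0.27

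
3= 3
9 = 9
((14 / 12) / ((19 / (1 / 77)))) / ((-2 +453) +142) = 1 / 743622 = 0.00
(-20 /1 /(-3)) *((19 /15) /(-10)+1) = 262 /45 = 5.82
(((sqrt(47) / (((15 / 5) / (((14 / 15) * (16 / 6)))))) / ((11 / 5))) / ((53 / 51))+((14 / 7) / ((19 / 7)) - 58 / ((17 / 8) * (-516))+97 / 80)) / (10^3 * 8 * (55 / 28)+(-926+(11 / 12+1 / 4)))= 46719253 / 345089982920+26656 * sqrt(47) / 1086403593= 0.00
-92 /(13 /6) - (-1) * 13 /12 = -6455 /156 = -41.38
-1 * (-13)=13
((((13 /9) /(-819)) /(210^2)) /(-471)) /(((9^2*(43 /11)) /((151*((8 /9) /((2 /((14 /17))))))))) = 3322 /224145192982725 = 0.00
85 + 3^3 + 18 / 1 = 130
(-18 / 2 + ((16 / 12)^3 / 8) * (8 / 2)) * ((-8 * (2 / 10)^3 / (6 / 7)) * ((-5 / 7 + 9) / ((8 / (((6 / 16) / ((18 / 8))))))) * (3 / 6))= 6119 / 121500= 0.05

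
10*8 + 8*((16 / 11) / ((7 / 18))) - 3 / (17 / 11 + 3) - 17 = 355209 / 3850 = 92.26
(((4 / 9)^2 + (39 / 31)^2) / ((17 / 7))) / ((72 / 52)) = 12610507 / 23819346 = 0.53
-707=-707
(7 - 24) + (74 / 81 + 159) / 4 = 7445 / 324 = 22.98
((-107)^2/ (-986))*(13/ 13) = -11449/ 986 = -11.61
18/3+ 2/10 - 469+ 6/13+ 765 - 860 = -36227/65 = -557.34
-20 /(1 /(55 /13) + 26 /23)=-25300 /1729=-14.63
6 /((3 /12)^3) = 384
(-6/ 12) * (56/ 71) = -28/ 71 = -0.39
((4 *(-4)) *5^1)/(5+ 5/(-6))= -96/5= -19.20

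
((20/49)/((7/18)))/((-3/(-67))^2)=179560/343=523.50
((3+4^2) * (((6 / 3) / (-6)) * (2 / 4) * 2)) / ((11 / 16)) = -304 / 33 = -9.21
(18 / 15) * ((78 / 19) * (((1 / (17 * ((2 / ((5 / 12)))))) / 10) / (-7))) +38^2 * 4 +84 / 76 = 261240661 / 45220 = 5777.10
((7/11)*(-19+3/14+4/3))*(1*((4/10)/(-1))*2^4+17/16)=312991/5280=59.28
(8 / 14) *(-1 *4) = -2.29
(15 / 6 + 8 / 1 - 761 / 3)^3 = -3105745579 / 216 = -14378451.75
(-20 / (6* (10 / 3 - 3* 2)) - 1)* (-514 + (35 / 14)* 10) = -489 / 4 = -122.25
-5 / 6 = -0.83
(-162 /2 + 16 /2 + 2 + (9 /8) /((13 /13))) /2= -559 /16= -34.94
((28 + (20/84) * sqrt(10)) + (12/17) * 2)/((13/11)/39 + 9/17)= 935 * sqrt(10)/2198 + 8250/157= 53.89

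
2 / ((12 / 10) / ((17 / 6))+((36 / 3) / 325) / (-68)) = 11050 / 2337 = 4.73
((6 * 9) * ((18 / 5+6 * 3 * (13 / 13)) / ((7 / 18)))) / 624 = 2187 / 455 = 4.81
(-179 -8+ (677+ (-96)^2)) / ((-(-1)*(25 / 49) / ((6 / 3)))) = 951188 / 25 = 38047.52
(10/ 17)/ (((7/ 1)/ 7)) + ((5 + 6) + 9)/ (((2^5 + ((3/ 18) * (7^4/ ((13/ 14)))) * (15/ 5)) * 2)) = 174440/ 292791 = 0.60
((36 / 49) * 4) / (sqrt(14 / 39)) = 72 * sqrt(546) / 343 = 4.90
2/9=0.22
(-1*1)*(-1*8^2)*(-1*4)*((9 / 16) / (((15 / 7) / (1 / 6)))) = -56 / 5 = -11.20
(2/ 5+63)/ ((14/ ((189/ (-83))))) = -8559/ 830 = -10.31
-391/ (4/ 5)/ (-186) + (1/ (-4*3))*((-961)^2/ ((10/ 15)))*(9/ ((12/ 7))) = -1803628693/ 2976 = -606058.03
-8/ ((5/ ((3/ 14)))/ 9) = -108/ 35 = -3.09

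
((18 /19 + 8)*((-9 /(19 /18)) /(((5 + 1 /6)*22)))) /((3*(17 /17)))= -27540 /123101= -0.22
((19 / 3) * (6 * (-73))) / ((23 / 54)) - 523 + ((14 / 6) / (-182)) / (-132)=-7035.87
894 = 894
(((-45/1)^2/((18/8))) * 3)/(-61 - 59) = -45/2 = -22.50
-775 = -775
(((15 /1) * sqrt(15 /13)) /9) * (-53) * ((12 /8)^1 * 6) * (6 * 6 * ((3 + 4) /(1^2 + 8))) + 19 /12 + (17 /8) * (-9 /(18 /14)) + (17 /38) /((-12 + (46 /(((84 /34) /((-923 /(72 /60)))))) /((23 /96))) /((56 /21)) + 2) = -22260 * sqrt(195) /13 - 1902278011 /143117880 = -23924.37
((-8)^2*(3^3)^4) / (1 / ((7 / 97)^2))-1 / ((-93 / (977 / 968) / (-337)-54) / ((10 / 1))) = 14740601785135141 / 83219885799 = 177128.36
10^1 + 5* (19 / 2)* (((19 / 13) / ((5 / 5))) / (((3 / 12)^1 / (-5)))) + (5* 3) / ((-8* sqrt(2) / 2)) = -17920 / 13-15* sqrt(2) / 8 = -1381.11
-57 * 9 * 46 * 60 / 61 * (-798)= 18522495.74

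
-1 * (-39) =39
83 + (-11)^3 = -1248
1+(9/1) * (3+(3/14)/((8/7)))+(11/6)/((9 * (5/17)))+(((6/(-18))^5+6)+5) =804349/19440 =41.38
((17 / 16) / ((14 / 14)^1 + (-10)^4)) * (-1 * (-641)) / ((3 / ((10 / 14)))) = 54485 / 3360336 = 0.02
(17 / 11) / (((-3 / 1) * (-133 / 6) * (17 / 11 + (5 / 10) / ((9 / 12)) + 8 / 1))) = 102 / 44821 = 0.00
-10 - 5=-15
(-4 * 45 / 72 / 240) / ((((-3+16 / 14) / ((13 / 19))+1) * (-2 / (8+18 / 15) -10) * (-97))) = 161 / 26259840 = 0.00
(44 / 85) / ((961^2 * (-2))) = -22 / 78499285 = -0.00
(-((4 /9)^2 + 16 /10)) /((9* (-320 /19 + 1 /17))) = 18088 /1519965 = 0.01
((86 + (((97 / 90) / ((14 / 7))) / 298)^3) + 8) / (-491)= -14507552844048673 / 75778813255104000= -0.19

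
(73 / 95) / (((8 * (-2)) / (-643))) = 46939 / 1520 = 30.88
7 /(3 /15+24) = 35 /121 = 0.29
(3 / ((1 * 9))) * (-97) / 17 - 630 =-32227 / 51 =-631.90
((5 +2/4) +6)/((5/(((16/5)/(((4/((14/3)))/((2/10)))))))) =1.72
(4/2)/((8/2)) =1/2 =0.50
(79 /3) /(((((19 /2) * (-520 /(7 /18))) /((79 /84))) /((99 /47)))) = -68651 /16716960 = -0.00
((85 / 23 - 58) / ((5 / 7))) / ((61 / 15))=-26229 / 1403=-18.69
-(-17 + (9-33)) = 41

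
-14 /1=-14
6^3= 216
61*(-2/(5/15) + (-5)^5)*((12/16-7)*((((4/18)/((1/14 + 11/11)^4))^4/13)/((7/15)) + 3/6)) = 7135278597361181349906413101/11951770749521484375000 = 597005.98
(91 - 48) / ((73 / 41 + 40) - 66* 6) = -1763 / 14523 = -0.12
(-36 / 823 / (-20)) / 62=9 / 255130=0.00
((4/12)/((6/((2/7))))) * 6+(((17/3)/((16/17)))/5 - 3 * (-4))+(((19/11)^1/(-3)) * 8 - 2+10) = 102831/6160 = 16.69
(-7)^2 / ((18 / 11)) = 539 / 18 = 29.94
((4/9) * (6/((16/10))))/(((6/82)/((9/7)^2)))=1845/49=37.65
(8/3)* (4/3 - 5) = -88/9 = -9.78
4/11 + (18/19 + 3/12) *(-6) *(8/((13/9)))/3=-2696/209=-12.90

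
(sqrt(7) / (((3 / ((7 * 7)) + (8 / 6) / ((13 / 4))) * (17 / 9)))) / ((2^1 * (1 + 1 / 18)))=154791 * sqrt(7) / 291023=1.41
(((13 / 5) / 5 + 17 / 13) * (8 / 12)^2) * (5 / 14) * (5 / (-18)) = -22 / 273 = -0.08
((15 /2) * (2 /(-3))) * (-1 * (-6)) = -30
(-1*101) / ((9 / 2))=-202 / 9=-22.44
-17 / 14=-1.21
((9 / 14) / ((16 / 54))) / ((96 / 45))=3645 / 3584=1.02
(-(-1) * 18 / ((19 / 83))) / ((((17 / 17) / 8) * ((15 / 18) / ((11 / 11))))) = 71712 / 95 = 754.86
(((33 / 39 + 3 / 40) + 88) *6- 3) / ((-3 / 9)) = -413811 / 260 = -1591.58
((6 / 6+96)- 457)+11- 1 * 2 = -351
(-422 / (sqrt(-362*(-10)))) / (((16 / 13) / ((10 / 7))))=-2743*sqrt(905) / 10136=-8.14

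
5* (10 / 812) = 25 / 406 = 0.06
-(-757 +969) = -212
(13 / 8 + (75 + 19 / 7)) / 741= 1481 / 13832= 0.11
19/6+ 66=415/6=69.17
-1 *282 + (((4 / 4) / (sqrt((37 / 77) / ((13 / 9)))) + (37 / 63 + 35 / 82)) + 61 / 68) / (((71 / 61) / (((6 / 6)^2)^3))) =-3496267139 / 12470724 + 61 *sqrt(37037) / 7881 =-278.87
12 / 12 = 1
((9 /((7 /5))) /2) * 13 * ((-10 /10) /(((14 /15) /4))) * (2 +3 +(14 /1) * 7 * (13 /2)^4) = -12280866975 /392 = -31328742.28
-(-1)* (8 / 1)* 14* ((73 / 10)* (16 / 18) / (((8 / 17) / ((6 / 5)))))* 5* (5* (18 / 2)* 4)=1667904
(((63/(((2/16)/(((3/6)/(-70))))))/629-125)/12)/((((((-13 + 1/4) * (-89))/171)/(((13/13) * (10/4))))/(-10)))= 37348585/951677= 39.25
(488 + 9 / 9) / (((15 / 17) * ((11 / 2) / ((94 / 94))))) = 100.76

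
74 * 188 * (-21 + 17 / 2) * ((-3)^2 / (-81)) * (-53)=-9216700 / 9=-1024077.78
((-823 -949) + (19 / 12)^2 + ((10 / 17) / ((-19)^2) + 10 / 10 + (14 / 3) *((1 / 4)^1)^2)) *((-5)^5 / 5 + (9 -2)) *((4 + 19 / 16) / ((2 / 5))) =66793663443565 / 4713216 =14171568.51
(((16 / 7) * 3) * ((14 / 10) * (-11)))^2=278784 / 25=11151.36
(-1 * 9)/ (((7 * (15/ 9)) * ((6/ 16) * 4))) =-18/ 35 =-0.51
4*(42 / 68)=42 / 17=2.47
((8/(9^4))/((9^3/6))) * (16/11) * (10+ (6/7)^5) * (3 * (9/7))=4092416/6947055801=0.00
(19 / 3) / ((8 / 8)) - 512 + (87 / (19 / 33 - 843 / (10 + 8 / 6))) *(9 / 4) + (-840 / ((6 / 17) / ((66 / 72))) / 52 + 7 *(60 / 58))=-203440091197 / 374636964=-543.03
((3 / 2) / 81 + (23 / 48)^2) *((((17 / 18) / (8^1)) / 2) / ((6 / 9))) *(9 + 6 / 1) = 145775 / 442368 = 0.33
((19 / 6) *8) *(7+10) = 1292 / 3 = 430.67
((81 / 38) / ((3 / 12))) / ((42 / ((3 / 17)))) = 0.04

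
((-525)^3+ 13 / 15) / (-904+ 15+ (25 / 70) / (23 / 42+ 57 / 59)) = 162813.88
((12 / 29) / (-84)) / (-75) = 1 / 15225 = 0.00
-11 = -11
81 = 81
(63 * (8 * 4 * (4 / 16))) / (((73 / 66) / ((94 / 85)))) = 3126816 / 6205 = 503.92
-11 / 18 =-0.61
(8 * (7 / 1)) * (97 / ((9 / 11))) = 6639.11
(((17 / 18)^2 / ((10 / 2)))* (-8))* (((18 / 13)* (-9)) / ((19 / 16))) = 14.98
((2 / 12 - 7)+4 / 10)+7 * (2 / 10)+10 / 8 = -227 / 60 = -3.78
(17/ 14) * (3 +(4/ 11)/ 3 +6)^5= 76662.62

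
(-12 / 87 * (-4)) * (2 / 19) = 32 / 551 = 0.06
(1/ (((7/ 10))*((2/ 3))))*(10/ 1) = 150/ 7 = 21.43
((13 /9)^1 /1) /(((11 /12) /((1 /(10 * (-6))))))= -13 /495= -0.03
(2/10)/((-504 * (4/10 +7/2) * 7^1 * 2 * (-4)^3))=1/8805888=0.00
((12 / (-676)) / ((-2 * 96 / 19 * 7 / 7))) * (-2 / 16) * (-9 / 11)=171 / 951808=0.00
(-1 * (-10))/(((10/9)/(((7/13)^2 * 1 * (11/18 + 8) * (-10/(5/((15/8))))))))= -113925/1352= -84.26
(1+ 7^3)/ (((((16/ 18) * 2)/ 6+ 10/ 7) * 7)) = 4644/ 163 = 28.49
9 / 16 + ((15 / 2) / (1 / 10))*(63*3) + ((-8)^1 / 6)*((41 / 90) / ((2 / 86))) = 30562799 / 2160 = 14149.44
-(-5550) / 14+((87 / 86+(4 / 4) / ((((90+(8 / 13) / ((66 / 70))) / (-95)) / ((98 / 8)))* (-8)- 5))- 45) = 370651978533 / 1052355598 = 352.21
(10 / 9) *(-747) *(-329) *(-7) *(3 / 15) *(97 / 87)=-37082906 / 87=-426240.30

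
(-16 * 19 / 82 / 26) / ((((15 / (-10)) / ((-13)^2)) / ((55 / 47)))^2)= -2020361200 / 815121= -2478.60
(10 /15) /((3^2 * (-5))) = -0.01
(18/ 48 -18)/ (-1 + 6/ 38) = 2679/ 128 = 20.93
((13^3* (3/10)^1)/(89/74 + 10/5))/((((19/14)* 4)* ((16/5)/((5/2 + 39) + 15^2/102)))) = 422784089/816544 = 517.77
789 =789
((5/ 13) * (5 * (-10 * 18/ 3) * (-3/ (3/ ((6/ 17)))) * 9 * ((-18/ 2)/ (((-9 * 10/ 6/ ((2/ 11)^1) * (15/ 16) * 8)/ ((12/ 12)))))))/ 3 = 4320/ 2431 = 1.78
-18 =-18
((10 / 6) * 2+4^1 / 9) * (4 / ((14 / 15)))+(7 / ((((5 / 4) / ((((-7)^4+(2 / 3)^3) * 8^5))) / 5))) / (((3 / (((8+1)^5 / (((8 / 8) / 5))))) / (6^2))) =163921835969741140 / 21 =7805801712844816.19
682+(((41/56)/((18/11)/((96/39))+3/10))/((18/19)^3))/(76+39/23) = 21120757590427/30968331156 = 682.01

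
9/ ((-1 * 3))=-3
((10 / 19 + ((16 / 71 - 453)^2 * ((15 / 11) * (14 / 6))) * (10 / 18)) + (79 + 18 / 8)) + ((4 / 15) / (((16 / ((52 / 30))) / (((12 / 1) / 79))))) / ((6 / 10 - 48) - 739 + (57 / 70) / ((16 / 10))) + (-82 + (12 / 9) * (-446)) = 19714289086620826009 / 54491352996420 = 361787.48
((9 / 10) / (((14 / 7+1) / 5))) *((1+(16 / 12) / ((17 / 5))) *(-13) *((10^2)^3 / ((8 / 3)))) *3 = -519187500 / 17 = -30540441.18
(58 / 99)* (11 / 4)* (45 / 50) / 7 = 29 / 140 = 0.21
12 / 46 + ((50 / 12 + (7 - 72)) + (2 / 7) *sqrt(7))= -8359 / 138 + 2 *sqrt(7) / 7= -59.82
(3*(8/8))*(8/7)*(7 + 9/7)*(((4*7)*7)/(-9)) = -1856/3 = -618.67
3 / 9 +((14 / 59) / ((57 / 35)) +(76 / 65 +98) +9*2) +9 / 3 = 8791036 / 72865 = 120.65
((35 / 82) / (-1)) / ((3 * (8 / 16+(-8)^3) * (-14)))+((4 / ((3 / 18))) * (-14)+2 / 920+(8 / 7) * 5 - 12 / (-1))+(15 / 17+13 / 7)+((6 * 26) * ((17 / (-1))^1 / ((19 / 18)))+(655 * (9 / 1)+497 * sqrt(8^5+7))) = 401381964890959 / 130869709740+2485 * sqrt(1311) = 93043.25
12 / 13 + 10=142 / 13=10.92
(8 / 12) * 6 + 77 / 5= 97 / 5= 19.40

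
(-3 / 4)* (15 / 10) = -9 / 8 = -1.12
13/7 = 1.86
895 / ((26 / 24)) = 10740 / 13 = 826.15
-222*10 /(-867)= 740 /289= 2.56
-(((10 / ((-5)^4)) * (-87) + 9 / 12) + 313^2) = -48984179 / 500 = -97968.36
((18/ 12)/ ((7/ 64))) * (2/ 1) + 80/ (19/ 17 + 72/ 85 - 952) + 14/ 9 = 147026578/ 5087439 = 28.90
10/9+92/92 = 19/9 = 2.11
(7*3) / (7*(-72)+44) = -0.05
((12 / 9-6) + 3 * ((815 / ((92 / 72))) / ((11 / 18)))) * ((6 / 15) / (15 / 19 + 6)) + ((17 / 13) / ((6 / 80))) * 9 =50487284 / 148005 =341.12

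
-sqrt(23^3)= -23*sqrt(23)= -110.30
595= 595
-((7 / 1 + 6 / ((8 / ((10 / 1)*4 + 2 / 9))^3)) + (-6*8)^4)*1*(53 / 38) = -2188064030417 / 295488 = -7404916.72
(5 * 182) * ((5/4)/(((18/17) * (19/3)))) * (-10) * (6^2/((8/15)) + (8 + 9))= -32680375/228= -143334.98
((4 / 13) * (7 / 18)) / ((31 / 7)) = 98 / 3627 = 0.03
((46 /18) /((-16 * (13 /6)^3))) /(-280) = 69 /1230320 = 0.00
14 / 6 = 7 / 3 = 2.33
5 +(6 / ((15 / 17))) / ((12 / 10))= 32 / 3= 10.67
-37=-37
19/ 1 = 19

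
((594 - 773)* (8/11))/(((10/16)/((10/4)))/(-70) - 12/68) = 6816320/9427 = 723.06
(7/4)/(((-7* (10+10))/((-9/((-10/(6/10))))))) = -27/4000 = -0.01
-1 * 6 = -6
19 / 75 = 0.25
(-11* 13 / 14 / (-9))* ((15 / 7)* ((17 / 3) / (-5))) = -2431 / 882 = -2.76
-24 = -24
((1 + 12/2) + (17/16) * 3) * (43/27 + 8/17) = 154361/7344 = 21.02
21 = 21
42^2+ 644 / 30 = 26782 / 15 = 1785.47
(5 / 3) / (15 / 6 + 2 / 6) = 10 / 17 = 0.59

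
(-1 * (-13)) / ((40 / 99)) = 1287 / 40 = 32.18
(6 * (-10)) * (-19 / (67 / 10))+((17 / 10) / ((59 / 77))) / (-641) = 170.15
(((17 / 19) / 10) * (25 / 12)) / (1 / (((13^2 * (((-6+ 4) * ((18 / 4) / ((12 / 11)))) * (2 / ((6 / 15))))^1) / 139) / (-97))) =790075 / 8197664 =0.10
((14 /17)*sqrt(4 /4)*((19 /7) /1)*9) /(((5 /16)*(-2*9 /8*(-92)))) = 608 /1955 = 0.31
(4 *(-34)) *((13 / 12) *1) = -442 / 3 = -147.33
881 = 881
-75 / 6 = -25 / 2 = -12.50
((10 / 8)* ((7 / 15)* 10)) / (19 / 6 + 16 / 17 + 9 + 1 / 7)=4165 / 9461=0.44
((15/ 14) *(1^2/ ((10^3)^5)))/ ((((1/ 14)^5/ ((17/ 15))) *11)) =40817/ 687500000000000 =0.00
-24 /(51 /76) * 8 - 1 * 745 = -17529 /17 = -1031.12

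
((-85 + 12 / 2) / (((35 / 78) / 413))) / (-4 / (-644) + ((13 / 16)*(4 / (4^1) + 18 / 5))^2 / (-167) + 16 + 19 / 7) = -12511979450880 / 3206969639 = -3901.50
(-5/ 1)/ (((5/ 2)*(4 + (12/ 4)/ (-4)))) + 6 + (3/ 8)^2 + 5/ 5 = 5429/ 832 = 6.53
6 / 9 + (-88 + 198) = 332 / 3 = 110.67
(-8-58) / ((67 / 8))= -528 / 67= -7.88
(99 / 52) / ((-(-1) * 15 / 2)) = 33 / 130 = 0.25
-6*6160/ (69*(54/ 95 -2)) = 146300/ 391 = 374.17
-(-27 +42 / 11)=255 / 11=23.18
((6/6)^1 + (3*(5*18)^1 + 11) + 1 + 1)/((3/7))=1988/3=662.67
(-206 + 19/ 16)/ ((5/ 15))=-9831/ 16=-614.44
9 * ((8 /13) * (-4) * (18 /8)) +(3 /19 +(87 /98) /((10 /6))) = -5949303 /121030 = -49.16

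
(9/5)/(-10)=-9/50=-0.18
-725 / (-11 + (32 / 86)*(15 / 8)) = 31175 / 443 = 70.37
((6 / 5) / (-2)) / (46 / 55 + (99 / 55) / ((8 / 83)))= -264 / 8585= -0.03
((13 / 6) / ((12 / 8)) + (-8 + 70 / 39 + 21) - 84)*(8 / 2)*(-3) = 31712 / 39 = 813.13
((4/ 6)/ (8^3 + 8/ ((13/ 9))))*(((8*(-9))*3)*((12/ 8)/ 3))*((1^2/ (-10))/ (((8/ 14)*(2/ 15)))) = 2457/ 13456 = 0.18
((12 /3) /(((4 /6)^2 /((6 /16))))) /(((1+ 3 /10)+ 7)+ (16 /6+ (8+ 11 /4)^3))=3240 /1203133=0.00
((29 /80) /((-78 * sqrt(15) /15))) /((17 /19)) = -551 * sqrt(15) /106080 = -0.02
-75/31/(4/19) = -11.49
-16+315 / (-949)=-16.33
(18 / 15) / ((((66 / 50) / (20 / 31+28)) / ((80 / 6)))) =118400 / 341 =347.21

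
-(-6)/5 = 6/5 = 1.20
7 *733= 5131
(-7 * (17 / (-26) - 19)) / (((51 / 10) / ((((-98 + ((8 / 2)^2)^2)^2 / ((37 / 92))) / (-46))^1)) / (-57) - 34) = -16966283320 / 4192945263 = -4.05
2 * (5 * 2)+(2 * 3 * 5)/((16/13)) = 355/8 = 44.38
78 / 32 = 39 / 16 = 2.44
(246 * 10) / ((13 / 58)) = 142680 / 13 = 10975.38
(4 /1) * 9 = 36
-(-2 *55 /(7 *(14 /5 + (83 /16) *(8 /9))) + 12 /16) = 25593 /18676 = 1.37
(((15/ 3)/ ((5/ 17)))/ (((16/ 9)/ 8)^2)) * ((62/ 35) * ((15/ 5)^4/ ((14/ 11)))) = 38034117/ 980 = 38810.32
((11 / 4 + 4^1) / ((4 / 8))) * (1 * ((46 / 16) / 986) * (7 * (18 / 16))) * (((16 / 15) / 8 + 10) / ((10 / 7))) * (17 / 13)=1734453 / 603200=2.88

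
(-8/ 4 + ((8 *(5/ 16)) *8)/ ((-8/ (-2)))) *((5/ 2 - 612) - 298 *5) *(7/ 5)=-88179/ 10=-8817.90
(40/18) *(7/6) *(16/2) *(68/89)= 38080/2403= 15.85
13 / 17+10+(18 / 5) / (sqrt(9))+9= 1782 / 85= 20.96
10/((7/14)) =20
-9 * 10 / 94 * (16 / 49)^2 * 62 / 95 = -142848 / 2144093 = -0.07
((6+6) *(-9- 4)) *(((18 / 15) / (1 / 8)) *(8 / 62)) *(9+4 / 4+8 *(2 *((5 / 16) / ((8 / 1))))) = -63648 / 31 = -2053.16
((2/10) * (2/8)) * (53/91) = 53/1820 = 0.03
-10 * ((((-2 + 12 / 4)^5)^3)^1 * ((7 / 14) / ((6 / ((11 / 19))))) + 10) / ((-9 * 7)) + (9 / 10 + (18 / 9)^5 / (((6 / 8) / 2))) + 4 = 1648777 / 17955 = 91.83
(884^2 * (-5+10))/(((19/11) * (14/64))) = 1375362560/133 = 10341071.88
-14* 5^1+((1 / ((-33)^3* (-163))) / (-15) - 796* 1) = -76091925691 / 87865965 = -866.00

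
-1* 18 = -18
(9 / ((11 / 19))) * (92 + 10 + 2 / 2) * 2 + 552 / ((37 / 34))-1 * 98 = 1469924 / 407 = 3611.61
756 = 756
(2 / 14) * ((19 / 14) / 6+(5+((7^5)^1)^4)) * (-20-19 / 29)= -4014827671030645705277 / 17052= -235446145380638382.90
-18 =-18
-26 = -26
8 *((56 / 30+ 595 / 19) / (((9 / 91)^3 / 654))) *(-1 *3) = -12428652531568 / 23085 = -538386507.76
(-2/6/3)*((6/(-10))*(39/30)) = 13/150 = 0.09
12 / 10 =6 / 5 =1.20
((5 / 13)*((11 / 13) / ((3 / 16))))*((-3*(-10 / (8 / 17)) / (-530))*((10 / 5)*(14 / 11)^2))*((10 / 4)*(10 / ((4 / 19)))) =-7913500 / 98527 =-80.32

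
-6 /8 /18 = -1 /24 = -0.04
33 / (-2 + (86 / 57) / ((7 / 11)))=13167 / 148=88.97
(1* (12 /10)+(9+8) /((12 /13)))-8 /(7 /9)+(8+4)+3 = 10219 /420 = 24.33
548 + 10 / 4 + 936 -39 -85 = 2725 / 2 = 1362.50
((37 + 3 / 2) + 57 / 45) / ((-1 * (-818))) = 1193 / 24540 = 0.05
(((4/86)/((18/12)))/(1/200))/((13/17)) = 13600/1677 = 8.11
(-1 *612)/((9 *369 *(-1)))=68/369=0.18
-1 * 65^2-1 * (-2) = -4223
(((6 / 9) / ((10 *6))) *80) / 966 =4 / 4347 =0.00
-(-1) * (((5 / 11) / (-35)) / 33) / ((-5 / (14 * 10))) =4 / 363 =0.01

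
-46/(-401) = 46/401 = 0.11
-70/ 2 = -35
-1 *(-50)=50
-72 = -72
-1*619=-619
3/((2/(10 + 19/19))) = 33/2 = 16.50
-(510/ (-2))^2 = -65025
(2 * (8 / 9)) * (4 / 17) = 64 / 153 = 0.42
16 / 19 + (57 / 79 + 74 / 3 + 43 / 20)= 2555929 / 90060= 28.38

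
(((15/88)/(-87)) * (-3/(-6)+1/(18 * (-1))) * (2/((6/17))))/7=-85/120582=-0.00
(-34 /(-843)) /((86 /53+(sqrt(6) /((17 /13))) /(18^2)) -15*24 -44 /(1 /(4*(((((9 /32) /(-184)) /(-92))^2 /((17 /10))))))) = -606344090832378572501271629463552 /5387761605271040628561804057797404619 -3993263845256203501540737024*sqrt(6) /5387761605271040628561804057797404619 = -0.00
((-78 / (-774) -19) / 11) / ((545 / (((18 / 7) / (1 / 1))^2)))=-263304 / 12631465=-0.02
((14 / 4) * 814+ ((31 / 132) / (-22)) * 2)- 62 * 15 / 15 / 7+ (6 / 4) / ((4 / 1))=57741613 / 20328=2840.50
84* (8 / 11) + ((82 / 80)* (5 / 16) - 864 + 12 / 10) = -5641777 / 7040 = -801.39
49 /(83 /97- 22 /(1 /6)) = -4753 /12721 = -0.37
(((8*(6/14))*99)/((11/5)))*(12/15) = 864/7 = 123.43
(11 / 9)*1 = 11 / 9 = 1.22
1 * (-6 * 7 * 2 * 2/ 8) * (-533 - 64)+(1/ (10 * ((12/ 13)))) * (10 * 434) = 78043/ 6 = 13007.17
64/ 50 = 32/ 25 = 1.28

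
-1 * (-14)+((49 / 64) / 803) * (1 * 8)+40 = 54.01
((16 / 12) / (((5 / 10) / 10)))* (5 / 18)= 200 / 27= 7.41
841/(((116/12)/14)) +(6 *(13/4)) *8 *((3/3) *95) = 16038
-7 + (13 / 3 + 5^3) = 367 / 3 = 122.33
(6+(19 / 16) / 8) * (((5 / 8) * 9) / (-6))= -11805 / 2048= -5.76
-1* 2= -2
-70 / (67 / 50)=-3500 / 67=-52.24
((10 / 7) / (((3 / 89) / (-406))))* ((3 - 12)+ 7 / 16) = 1767985 / 12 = 147332.08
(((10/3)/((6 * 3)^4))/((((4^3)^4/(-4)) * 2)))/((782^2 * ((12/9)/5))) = -25/1077019142818627584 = -0.00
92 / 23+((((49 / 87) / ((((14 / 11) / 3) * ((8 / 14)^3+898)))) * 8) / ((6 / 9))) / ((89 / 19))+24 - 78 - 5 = -55.00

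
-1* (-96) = 96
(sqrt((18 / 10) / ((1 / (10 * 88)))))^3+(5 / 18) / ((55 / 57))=19 / 66+19008 * sqrt(11)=63042.69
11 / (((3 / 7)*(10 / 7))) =539 / 30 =17.97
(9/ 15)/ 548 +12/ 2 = 6.00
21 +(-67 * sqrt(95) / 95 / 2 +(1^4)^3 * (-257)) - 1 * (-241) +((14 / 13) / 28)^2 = 3381 / 676 - 67 * sqrt(95) / 190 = 1.56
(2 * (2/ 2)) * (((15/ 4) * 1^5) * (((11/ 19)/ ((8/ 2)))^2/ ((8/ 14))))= 0.27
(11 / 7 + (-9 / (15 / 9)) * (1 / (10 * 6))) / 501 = 1037 / 350700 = 0.00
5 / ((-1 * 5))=-1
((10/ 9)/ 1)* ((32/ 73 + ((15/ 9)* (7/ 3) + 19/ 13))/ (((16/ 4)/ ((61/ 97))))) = 7539905/ 7456293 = 1.01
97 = 97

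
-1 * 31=-31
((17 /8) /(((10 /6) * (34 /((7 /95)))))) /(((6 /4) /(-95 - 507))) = -2107 /1900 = -1.11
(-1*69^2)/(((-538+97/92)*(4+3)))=438012/345793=1.27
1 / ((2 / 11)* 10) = 11 / 20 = 0.55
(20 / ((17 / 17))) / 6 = 10 / 3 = 3.33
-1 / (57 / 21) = -0.37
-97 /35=-2.77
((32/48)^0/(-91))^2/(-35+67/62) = -62/17414943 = -0.00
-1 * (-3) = 3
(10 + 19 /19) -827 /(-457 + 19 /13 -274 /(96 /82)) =2624663 /215149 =12.20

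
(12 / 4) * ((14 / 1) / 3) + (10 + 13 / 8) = 205 / 8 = 25.62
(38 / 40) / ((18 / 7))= 133 / 360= 0.37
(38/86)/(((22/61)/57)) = 66063/946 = 69.83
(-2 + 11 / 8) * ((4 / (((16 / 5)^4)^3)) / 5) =-244140625 / 562949953421312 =-0.00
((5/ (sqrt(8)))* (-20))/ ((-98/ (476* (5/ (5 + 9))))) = 2125* sqrt(2)/ 49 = 61.33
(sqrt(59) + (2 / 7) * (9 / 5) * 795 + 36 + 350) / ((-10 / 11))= -30602 / 35 - 11 * sqrt(59) / 10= -882.79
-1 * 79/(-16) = 79/16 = 4.94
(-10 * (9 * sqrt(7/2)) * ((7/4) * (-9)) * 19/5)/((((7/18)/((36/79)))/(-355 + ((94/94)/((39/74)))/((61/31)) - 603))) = -189214743528 * sqrt(14)/62647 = -11301047.82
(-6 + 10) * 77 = 308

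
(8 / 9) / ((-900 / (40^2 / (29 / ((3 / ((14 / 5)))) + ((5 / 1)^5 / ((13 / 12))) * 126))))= -4160 / 956883753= -0.00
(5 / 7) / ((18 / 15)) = 25 / 42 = 0.60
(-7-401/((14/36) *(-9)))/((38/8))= 3012/133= 22.65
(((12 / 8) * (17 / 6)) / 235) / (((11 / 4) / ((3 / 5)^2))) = 0.00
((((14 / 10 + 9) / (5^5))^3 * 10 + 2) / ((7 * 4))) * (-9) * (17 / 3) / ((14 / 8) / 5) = -77819838560766 / 7476806640625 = -10.41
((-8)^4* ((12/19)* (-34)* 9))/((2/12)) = -90243072/19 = -4749635.37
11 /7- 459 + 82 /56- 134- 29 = -17331 /28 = -618.96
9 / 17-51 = -858 / 17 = -50.47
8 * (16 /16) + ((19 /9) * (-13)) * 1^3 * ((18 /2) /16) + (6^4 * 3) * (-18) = -1119863 /16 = -69991.44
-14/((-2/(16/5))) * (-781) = -87472/5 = -17494.40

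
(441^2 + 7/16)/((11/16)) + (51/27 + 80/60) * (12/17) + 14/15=793493263/2805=282885.30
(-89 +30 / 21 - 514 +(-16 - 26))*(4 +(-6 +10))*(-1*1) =36040 / 7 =5148.57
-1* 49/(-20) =49/20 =2.45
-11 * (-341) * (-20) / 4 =-18755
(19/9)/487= 19/4383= 0.00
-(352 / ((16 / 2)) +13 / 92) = -4061 / 92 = -44.14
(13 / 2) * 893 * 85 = 986765 / 2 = 493382.50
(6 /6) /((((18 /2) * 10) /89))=89 /90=0.99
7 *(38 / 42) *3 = 19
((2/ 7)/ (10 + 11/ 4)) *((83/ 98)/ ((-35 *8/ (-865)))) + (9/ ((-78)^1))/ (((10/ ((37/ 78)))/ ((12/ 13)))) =0.05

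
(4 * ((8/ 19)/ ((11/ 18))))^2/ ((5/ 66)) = 1990656/ 19855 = 100.26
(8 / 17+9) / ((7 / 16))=368 / 17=21.65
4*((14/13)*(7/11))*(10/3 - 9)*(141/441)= -6392/1287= -4.97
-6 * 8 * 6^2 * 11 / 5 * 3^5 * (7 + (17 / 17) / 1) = -36951552 / 5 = -7390310.40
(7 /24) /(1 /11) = 77 /24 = 3.21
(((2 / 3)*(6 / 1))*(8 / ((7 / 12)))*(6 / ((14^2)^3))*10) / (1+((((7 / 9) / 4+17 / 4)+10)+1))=810 / 30471091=0.00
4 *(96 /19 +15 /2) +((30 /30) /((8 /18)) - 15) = 2847 /76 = 37.46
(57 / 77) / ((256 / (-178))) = -5073 / 9856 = -0.51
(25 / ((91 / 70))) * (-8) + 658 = 6554 / 13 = 504.15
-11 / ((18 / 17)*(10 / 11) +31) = -2057 / 5977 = -0.34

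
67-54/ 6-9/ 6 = 113/ 2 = 56.50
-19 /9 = -2.11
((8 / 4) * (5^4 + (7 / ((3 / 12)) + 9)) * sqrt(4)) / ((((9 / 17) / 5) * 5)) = 45016 / 9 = 5001.78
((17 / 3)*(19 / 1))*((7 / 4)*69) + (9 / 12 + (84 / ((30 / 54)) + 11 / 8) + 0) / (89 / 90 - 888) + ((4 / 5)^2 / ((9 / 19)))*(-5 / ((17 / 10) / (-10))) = 13040.32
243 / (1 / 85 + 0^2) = 20655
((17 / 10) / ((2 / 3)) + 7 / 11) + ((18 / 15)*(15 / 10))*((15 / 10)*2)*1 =1889 / 220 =8.59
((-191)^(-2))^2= 1/1330863361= 0.00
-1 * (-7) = 7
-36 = -36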